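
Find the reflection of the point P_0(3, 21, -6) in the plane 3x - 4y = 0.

(21, -3, -6)

n = (3, -4, 0), |n|² = 25, n·P_0 − 0 = -75, so t = -75/25 = -3.
Foot F = P_0 − (-3)·n = (12, 9, -6); the reflection is 2F − P_0 = (21, -3, -6).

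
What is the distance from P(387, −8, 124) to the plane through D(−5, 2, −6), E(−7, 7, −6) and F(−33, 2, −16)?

DE = (−2, 5, 0) and DF = (−28, 0, −10), so a normal is n = DE × DF = (−50, −20, 140).
Then n·(387, −8, 124) − (−630) = −1200.
|n| = √(2500 + 400 + 19600) = 150, so the distance is |-1200|/150 = 8.

8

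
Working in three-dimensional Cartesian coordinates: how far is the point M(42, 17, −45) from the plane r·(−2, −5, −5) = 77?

n = (−2, −5, −5); n·P − 77 = -21; |n| = 3√6; distance = 21/(3√6) = 7√6/6.

7√6/6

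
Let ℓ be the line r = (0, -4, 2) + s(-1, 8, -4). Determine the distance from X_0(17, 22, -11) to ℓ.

Direction vector d = (-1, 8, -4).
AP = (17, 26, -13); AP·d = 243, |AP|² = 1134, |d|² = 81.
distance² = |AP|² − (AP·d)²/|d|² = 1134 − 59049/81 = 405, so the distance is 9√5.

9√5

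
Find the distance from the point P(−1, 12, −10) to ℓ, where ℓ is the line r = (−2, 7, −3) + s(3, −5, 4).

5

Direction vector d = (3, −5, 4).
AP = (1, 5, −7); AP·d = -50, |AP|² = 75, |d|² = 50.
distance² = |AP|² − (AP·d)²/|d|² = 75 − 2500/50 = 25, so the distance is 5.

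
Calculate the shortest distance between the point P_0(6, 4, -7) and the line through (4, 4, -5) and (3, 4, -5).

A direction vector is d = (-1, 0, 0).
AP = (2, 0, -2), and AP × d = (0, 2, 0).
|AP × d|² = 4 and |d|² = 1, so the distance is √4 = 2.

2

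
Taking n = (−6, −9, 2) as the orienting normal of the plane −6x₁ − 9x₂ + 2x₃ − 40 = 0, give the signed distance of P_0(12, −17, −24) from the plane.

n·P_0 − 40 = -7.
|n| = 11, so the signed distance is -7/11.

-7/11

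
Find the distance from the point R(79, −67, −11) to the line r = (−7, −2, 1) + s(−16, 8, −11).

√4709

Direction vector d = (−16, 8, −11).
AP = (86, −65, −12), and AP × d = (811, 1138, −352).
|AP × d|² = 2076669 and |d|² = 441, so the distance is √(2076669/441) = √4709.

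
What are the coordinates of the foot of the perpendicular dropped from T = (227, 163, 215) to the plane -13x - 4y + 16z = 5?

n = (-13, -4, 16), |n|² = 441, and n·T − 5 = -168.
t = -168/441 = -8/21, so the foot is T − t·n = (227, 163, 215) − (-8/21)·(-13, -4, 16) = (4663/21, 3391/21, 4643/21).

(4663/21, 3391/21, 4643/21)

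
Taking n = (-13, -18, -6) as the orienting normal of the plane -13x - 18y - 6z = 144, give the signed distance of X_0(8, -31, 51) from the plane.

n·X_0 − 144 = 4.
|n| = 23, so the signed distance is 4/23.

4/23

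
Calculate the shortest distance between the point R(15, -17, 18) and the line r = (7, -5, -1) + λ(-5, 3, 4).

Direction vector d = (-5, 3, 4).
AP = (8, -12, 19), and AP × d = (-105, -127, -36).
|AP × d|² = 28450 and |d|² = 50, so the distance is √(28450/50) = √569.

√569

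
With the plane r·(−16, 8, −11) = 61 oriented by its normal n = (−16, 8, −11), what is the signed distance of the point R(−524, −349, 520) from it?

-9

n·R − 61 = -189.
|n| = 21, so the signed distance is -189/21 = -9.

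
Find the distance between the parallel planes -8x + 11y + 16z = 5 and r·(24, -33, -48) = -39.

8/21

Divide the second equation by -3 to match normals: -8x + 11y + 16z = 13.
With common normal n = (-8, 11, 16) (|n| = 21), the distance is |5 − 13|/|n| = 8/21.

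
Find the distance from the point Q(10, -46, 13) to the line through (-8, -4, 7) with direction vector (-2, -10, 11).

Direction vector d = (-2, -10, 11).
AP = (18, -42, 6); AP·d = 450, |AP|² = 2124, |d|² = 225.
distance² = |AP|² − (AP·d)²/|d|² = 2124 − 202500/225 = 1224, so the distance is 6√34.

6√34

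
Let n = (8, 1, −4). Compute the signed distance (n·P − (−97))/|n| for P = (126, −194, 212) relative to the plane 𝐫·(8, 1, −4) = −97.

7

n·P − (-97) = 63.
|n| = 9, so the signed distance is 63/9 = 7.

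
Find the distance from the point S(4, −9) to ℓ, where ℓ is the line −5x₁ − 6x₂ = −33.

d = |(-5)·4 + (-6)·(-9) − (-33)| / √(25 + 36) = |67|/√61 = 67/√61.

67√61/61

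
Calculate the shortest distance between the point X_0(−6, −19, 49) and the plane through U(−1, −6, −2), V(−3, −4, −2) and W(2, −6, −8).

5

UV = (−2, 2, 0) and UW = (3, 0, −6), so a normal is n = UV × UW = (−12, −12, −6).
Then n·(−6, −19, 49) − 96 = −90.
|n| = √(144 + 144 + 36) = 18, so the distance is |-90|/18 = 5.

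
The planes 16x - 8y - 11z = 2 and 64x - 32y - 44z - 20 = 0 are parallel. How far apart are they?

Divide the second equation by 4 to match normals: 16x - 8y - 11z = 5.
With common normal n = (16, -8, -11) (|n| = 21), the distance is |2 − 5|/|n| = 3/21 = 1/7.

1/7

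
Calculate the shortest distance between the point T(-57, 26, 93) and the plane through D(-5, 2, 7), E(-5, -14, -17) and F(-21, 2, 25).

4

DE = (0, -16, -24) and DF = (-16, 0, 18), so a normal is n = DE × DF = (-288, 384, -256).
d = |(-288)·(-57) + 384·26 + (-256)·93 − 416| / √(82944 + 147456 + 65536) = |2176| / 544 = 4.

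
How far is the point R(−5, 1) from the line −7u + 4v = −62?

The normal to the line is n = (−7, 4) with |n| = √65.
|n·R − (-62)| = |39 − (-62)| = 101, so the distance is 101/√65 = 101√65/65.

101/√65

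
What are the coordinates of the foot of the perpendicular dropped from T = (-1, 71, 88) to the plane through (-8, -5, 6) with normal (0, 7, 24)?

n = (0, 7, 24), |n|² = 625, and n·T − 109 = 2500.
t = 2500/625 = 4, so the foot is T − t·n = (-1, 71, 88) − 4·(0, 7, 24) = (-1, 43, -8).

(-1, 43, -8)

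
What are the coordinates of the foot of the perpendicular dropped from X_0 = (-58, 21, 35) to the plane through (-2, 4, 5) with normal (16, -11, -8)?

(-10, -12, 11)

The perpendicular from X_0 has direction n = (16, -11, -8): r = (-58, 21, 35) + t(16, -11, -8).
Substitute into the plane: n·(X_0 + tn) = -116 gives -1439 + 441t = -116, so t = 3.
Foot = (-58, 21, 35) + 3·(16, -11, -8) = (-10, -12, 11).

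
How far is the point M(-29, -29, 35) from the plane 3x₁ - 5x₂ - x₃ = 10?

13/√35

Normal vector n = (3, -5, -1), and n·(-29, -29, 35) - 10 = 13.
|n| = √(9 + 25 + 1) = √35, so the distance is |13|/√35 = 13/√35.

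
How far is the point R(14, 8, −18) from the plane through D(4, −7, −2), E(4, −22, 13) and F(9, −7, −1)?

15/√51

DE = (0, −15, 15) and DF = (5, 0, 1), so a normal is n = DE × DF = (−15, 75, 75).
n = (−15, 75, 75); n·P − (-735) = -225; |n| = 15√51; distance = 225/(15√51) = 5√51/17.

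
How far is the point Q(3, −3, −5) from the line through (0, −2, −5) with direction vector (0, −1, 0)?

3

Direction vector d = (0, −1, 0).
AP = (3, −1, 0); AP·d = 1, |AP|² = 10, |d|² = 1.
distance² = |AP|² − (AP·d)²/|d|² = 10 − 1/1 = 9, so the distance is 3.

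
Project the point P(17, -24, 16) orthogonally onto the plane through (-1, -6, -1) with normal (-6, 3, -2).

(-7, -12, 8)

The perpendicular from P has direction n = (-6, 3, -2): r = (17, -24, 16) + λ(-6, 3, -2).
Substitute into the plane: n·(P + λn) = -10 gives -206 + 49λ = -10, so λ = 4.
Foot = (17, -24, 16) + 4·(-6, 3, -2) = (-7, -12, 8).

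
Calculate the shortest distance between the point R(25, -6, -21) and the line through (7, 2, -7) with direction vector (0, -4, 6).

2√133

Direction vector d = (0, -4, 6).
AP = (18, -8, -14); AP·d = -52, |AP|² = 584, |d|² = 52.
distance² = |AP|² − (AP·d)²/|d|² = 584 − 2704/52 = 532, so the distance is 2√133.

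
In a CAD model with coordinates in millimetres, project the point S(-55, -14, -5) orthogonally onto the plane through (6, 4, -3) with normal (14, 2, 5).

(1, -6, 15)

n = (14, 2, 5), |n|² = 225, and n·S − 77 = -900.
t = -900/225 = -4, so the foot is S − t·n = (-55, -14, -5) − (-4)·(14, 2, 5) = (1, -6, 15).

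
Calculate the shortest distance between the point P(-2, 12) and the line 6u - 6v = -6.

The normal to the line is n = (6, -6) with |n| = 6√2.
|n·P − (-6)| = |-84 − (-6)| = 78, so the distance is 78/(6√2) = 13√2/2.

13√2/2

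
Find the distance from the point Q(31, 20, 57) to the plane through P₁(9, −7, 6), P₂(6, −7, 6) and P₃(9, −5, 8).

12√2

P₁P₂ = (−3, 0, 0) and P₁P₃ = (0, 2, 2), so a normal is n = P₁P₂ × P₁P₃ = (0, 6, −6).
n = (0, 6, −6); n·P − (-78) = -144; |n| = 6√2; distance = 144/(6√2) = 12√2.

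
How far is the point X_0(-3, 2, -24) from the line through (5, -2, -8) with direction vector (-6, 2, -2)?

Direction vector d = (-6, 2, -2).
AP = (-8, 4, -16), and AP × d = (24, 80, 8).
|AP × d|² = 7040 and |d|² = 44, so the distance is √(7040/44) = √160 = 4√10.

4√10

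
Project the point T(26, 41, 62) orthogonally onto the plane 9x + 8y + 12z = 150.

The perpendicular from T has direction n = (9, 8, 12): r = (26, 41, 62) + t(9, 8, 12).
Substitute into the plane: n·(T + tn) = 150 gives 1306 + 289t = 150, so t = -4.
Foot = (26, 41, 62) + (-4)·(9, 8, 12) = (-10, 9, 14).

(-10, 9, 14)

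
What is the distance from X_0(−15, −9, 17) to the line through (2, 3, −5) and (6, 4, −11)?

√69

A direction vector is d = (4, 1, −6).
AP = (−17, −12, 22); AP·d = -212, |AP|² = 917, |d|² = 53.
distance² = |AP|² − (AP·d)²/|d|² = 917 − 44944/53 = 69, so the distance is √69.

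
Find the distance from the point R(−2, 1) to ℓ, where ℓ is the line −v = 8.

9

d = |0·(-2) + (-1)·1 − 8| / √(0 + 1) = |-9|/1 = 9.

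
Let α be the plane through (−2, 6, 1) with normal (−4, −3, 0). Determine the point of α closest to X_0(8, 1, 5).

n = (−4, −3, 0), |n|² = 25, and n·X_0 − (-10) = -25.
t = -25/25 = -1, so the foot is X_0 − t·n = (8, 1, 5) − (-1)·(−4, −3, 0) = (4, −2, 5).

(4, -2, 5)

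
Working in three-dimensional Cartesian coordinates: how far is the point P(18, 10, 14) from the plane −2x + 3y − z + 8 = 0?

12/√14

d = |(-2)·18 + 3·10 + (-1)·14 − (-8)| / √(4 + 9 + 1) = |-12| / √14 = 6√14/7.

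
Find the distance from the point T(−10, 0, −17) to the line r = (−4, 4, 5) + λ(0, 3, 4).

Direction vector d = (0, 3, 4).
AP = (−6, −4, −22), and AP × d = (50, 24, −18).
|AP × d|² = 3400 and |d|² = 25, so the distance is √(3400/25) = √136 = 2√34.

2√34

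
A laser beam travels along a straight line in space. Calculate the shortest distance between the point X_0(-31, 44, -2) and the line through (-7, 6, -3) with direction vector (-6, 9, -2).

√85

Direction vector d = (-6, 9, -2).
AP = (-24, 38, 1), and AP × d = (-85, -54, 12).
|AP × d|² = 10285 and |d|² = 121, so the distance is √(10285/121) = √85.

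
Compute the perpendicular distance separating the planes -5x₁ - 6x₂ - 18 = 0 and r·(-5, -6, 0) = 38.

20√61/61

Both planes have normal n = (-5, -6, 0), |n| = √61. Any point on the first plane is at distance |38 − 18|/|n| = 20/√61 = 20√61/61 from the second.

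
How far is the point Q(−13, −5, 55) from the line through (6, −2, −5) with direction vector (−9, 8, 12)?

37

Direction vector d = (−9, 8, 12).
AP = (−19, −3, 60), and AP × d = (−516, −312, −179).
|AP × d|² = 395641 and |d|² = 289, so the distance is √(395641/289) = √1369 = 37.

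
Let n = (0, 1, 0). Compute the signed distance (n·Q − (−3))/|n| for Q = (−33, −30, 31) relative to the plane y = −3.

-27

n·Q − (-3) = -27.
|n| = 1, so the signed distance is -27/1 = -27.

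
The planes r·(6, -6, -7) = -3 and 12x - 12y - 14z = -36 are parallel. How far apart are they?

15/11

Divide the second equation by 2 to match normals: 6x - 6y - 7z = -18.
Both planes have normal n = (6, -6, -7), |n| = 11. Any point on the first plane is at distance |(-18) − (-3)|/|n| = 15/11 from the second.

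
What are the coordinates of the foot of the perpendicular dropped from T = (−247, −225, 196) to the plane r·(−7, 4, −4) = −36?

n = (−7, 4, −4), |n|² = 81, and n·T − (-36) = 81.
t = 81/81 = 1, so the foot is T − t·n = (−247, −225, 196) − 1·(−7, 4, −4) = (−240, −229, 200).

(-240, -229, 200)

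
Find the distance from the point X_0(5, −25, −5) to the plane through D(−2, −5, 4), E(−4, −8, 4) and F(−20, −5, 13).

DE = (−2, −3, 0) and DF = (−18, 0, 9), so a normal is n = DE × DF = (−27, 18, −54).
Then n·(5, −25, −5) − (−252) = −63.
|n| = √(729 + 324 + 2916) = 63, so the distance is |-63|/63 = 1.

1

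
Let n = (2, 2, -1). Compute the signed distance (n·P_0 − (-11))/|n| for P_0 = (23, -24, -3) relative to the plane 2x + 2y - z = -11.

4

n·P_0 − (-11) = 12.
|n| = 3, so the signed distance is 12/3 = 4.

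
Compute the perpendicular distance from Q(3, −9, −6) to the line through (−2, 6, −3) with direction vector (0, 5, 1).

5

Direction vector d = (0, 5, 1).
AP = (5, −15, −3); AP·d = -78, |AP|² = 259, |d|² = 26.
distance² = |AP|² − (AP·d)²/|d|² = 259 − 6084/26 = 25, so the distance is 5.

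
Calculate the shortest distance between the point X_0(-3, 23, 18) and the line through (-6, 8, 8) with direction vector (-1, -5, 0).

10

Direction vector d = (-1, -5, 0).
AP = (3, 15, 10), and AP × d = (50, -10, 0).
|AP × d|² = 2600 and |d|² = 26, so the distance is √(2600/26) = √100 = 10.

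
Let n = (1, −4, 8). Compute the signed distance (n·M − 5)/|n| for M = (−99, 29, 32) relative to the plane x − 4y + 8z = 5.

4

n·M − 5 = 36.
|n| = 9, so the signed distance is 36/9 = 4.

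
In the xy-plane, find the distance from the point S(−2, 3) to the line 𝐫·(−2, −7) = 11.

28√53/53

d = |(-2)·(-2) + (-7)·3 − 11| / √(4 + 49) = |-28|/√53 = 28/√53.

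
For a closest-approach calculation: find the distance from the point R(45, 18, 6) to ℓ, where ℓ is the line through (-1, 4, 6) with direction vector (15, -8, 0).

Direction vector d = (15, -8, 0).
AP = (46, 14, 0); AP·d = 578, |AP|² = 2312, |d|² = 289.
distance² = |AP|² − (AP·d)²/|d|² = 2312 − 334084/289 = 1156, so the distance is 34.

34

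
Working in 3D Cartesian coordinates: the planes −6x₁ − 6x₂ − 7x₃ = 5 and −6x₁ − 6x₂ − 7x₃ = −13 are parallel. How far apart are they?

With common normal n = (−6, −6, −7) (|n| = 11), the distance is |5 − (-13)|/|n| = 18/11.

18/11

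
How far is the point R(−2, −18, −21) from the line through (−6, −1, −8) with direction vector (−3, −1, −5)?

√334

Direction vector d = (−3, −1, −5).
AP = (4, −17, −13); AP·d = 70, |AP|² = 474, |d|² = 35.
distance² = |AP|² − (AP·d)²/|d|² = 474 − 4900/35 = 334, so the distance is √334.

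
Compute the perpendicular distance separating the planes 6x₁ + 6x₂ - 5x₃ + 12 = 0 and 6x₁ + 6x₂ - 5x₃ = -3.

9√97/97

Both planes have normal n = (6, 6, -5), |n| = √97. Any point on the first plane is at distance |(-3) − (-12)|/|n| = 9/√97 from the second.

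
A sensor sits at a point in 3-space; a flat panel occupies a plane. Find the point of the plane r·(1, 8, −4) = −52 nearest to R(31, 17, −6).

(28, -7, 6)

The perpendicular from R has direction n = (1, 8, −4): r = (31, 17, −6) + μ(1, 8, −4).
Substitute into the plane: n·(R + μn) = -52 gives 191 + 81μ = -52, so μ = -3.
Foot = (31, 17, −6) + (-3)·(1, 8, −4) = (28, −7, 6).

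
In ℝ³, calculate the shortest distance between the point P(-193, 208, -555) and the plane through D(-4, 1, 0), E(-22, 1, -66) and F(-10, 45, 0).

DE = (-18, 0, -66) and DF = (-6, 44, 0), so a normal is n = DE × DF = (2904, 396, -792).
Then n·(-193, 208, -555) - (-11220) = -27324.
|n| = √(8433216 + 156816 + 627264) = 3036, so the distance is |-27324|/3036 = 9.

9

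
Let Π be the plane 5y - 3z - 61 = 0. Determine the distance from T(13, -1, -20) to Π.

3√34/17

d = |5·(-1) + (-3)·(-20) − 61| / √(0 + 25 + 9) = |-6| / √34 = 6/√34.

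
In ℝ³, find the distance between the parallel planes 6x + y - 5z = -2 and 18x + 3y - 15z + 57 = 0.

Divide the second equation by 3 to match normals: 6x + y - 5z = -19.
Both planes have normal n = (6, 1, -5), |n| = √62. Any point on the first plane is at distance |(-19) − (-2)|/|n| = 17/√62 = 17√62/62 from the second.

17√62/62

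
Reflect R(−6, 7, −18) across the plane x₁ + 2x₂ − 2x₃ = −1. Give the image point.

With n = (1, 2, −2), the signed offset is (n·R − (-1))/|n|² = 45/9 = 5.
R' = R − 2t·n = (−6, 7, −18) − 10·(1, 2, −2) = (−16, −13, 2).

(-16, -13, 2)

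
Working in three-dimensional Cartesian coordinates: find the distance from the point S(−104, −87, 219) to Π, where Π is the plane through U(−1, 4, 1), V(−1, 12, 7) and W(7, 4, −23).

7

UV = (0, 8, 6) and UW = (8, 0, −24), so a normal is n = UV × UW = (−192, 48, −64).
d = |(-192)·(-104) + 48·(-87) + (-64)·219 − 320| / √(36864 + 2304 + 4096) = |1456| / 208 = 7.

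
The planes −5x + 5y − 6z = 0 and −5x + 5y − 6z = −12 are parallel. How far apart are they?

With common normal n = (−5, 5, −6) (|n| = √86), the distance is |0 − (-12)|/|n| = 12/√86 = 6√86/43.

6√86/43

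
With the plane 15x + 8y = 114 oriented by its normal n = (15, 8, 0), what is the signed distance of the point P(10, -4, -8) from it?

n·P − 114 = 4.
|n| = 17, so the signed distance is 4/17.

4/17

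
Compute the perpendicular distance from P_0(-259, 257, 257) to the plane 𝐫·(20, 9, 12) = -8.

d = |20·(-259) + 9·257 + 12·257 − (-8)| / √(400 + 81 + 144) = |225| / 25 = 9.

9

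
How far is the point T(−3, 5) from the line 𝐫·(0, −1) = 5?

10

d = |0·(-3) + (-1)·5 − 5| / √(0 + 1) = |-10|/1 = 10.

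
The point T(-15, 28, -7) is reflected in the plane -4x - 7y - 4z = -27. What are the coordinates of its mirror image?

(-23, 14, -15)

With n = (-4, -7, -4), the signed offset is (n·T − (-27))/|n|² = -81/81 = -1.
T' = T − 2t·n = (-15, 28, -7) − (-2)·(-4, -7, -4) = (-23, 14, -15).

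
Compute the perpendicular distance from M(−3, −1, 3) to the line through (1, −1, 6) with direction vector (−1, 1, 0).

Direction vector d = (−1, 1, 0).
AP = (−4, 0, −3), and AP × d = (3, 3, −4).
|AP × d|² = 34 and |d|² = 2, so the distance is √(34/2) = √17.

√17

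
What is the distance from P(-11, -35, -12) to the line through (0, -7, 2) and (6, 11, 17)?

A direction vector is d = (6, 18, 15).
AP = (-11, -28, -14); AP·d = -780, |AP|² = 1101, |d|² = 585.
distance² = |AP|² − (AP·d)²/|d|² = 1101 − 608400/585 = 61, so the distance is √61.

√61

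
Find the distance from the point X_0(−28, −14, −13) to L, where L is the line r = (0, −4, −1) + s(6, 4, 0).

Direction vector d = (6, 4, 0).
AP = (−28, −10, −12); AP·d = -208, |AP|² = 1028, |d|² = 52.
distance² = |AP|² − (AP·d)²/|d|² = 1028 − 43264/52 = 196, so the distance is 14.

14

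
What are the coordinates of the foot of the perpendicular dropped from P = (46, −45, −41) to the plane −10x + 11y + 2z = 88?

n = (−10, 11, 2), |n|² = 225, and n·P − 88 = -1125.
t = -1125/225 = -5, so the foot is P − t·n = (46, −45, −41) − (-5)·(−10, 11, 2) = (−4, 10, −31).

(-4, 10, -31)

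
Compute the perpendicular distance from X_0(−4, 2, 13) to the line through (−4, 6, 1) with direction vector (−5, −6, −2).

4√10

Direction vector d = (−5, −6, −2).
AP = (0, −4, 12); AP·d = 0, |AP|² = 160, |d|² = 65.
distance² = |AP|² − (AP·d)²/|d|² = 160 − 0/65 = 160, so the distance is 4√10.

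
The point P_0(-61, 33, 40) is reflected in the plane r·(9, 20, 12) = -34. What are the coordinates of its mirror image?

With n = (9, 20, 12), the signed offset is (n·P_0 − (-34))/|n|² = 625/625 = 1.
P_0' = P_0 − 2t·n = (-61, 33, 40) − 2·(9, 20, 12) = (-79, -7, 16).

(-79, -7, 16)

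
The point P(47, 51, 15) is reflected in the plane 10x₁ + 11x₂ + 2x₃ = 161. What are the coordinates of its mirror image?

(-33, -37, -1)

With n = (10, 11, 2), the signed offset is (n·P − 161)/|n|² = 900/225 = 4.
P' = P − 2t·n = (47, 51, 15) − 8·(10, 11, 2) = (−33, −37, −1).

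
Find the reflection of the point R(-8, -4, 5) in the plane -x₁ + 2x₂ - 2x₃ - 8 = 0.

With n = (-1, 2, -2), the signed offset is (n·R − 8)/|n|² = -18/9 = -2.
R' = R − 2t·n = (-8, -4, 5) − (-4)·(-1, 2, -2) = (-12, 4, -3).

(-12, 4, -3)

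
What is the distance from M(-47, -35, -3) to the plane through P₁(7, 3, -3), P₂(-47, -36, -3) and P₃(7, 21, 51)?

P₁P₂ = (-54, -39, 0) and P₁P₃ = (0, 18, 54), so a normal is n = P₁P₂ × P₁P₃ = (-2106, 2916, -972).
Then n·(-47, -35, -3) - (-3078) = 2916.
|n| = √(4435236 + 8503056 + 944784) = 3726, so the distance is |2916|/3726 = 18/23.

18/23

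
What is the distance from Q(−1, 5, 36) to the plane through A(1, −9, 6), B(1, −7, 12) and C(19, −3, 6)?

14√11/11

AB = (0, 2, 6) and AC = (18, 6, 0), so a normal is n = AB × AC = (−36, 108, −36).
Then n·(−1, 5, 36) − (−1224) = 504.
|n| = √(1296 + 11664 + 1296) = 36√11, so the distance is |504|/(36√11) = 14√11/11.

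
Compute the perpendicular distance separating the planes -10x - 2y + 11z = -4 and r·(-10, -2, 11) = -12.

8/15

Both planes have normal n = (-10, -2, 11), |n| = 15. Any point on the first plane is at distance |(-12) − (-4)|/|n| = 8/15 from the second.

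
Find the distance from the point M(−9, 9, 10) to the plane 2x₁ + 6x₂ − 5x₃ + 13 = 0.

n = (2, 6, −5); n·P − (-13) = -1; |n| = √65; distance = 1/√65.

√65/65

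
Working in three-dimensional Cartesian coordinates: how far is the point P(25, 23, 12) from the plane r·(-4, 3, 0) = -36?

d = |(-4)·25 + 3·23 − (-36)| / √(16 + 9 + 0) = |5| / 5 = 1.

1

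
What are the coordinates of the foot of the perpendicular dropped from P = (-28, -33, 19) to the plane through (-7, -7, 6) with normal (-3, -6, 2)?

(-13, -3, 9)

The perpendicular from P has direction n = (-3, -6, 2): r = (-28, -33, 19) + μ(-3, -6, 2).
Substitute into the plane: n·(P + μn) = 75 gives 320 + 49μ = 75, so μ = -5.
Foot = (-28, -33, 19) + (-5)·(-3, -6, 2) = (-13, -3, 9).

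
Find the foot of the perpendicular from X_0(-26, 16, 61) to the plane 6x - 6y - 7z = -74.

n = (6, -6, -7), |n|² = 121, and n·X_0 − (-74) = -605.
t = -605/121 = -5, so the foot is X_0 − t·n = (-26, 16, 61) − (-5)·(6, -6, -7) = (4, -14, 26).

(4, -14, 26)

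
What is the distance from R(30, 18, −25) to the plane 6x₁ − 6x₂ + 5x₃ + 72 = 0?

19√97/97

n = (6, −6, 5); n·P − (-72) = 19; |n| = √97; distance = 19/√97 = 19√97/97.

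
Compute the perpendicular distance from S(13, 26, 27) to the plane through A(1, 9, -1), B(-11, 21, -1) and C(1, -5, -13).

AB = (-12, 12, 0) and AC = (0, -14, -12), so a normal is n = AB × AC = (-144, -144, 168).
n = (-144, -144, 168); n·P − (-1608) = 528; |n| = 264; distance = 528/264 = 2.

2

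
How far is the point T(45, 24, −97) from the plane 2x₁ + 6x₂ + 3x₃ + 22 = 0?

5

Normal vector n = (2, 6, 3), and n·(45, 24, −97) − (−22) = −35.
|n| = √(4 + 36 + 9) = 7, so the distance is |-35|/7 = 5.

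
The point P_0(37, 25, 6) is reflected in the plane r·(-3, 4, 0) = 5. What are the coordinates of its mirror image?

n = (-3, 4, 0), |n|² = 25, n·P_0 − 5 = -16, so t = -16/25.
Foot F = P_0 − (-16/25)·n = (877/25, 689/25, 6); the reflection is 2F − P_0 = (829/25, 753/25, 6).

(829/25, 753/25, 6)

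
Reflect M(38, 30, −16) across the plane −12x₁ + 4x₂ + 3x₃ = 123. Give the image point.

With n = (−12, 4, 3), the signed offset is (n·M − 123)/|n|² = -507/169 = -3.
M' = M − 2t·n = (38, 30, −16) − (-6)·(−12, 4, 3) = (−34, 54, 2).

(-34, 54, 2)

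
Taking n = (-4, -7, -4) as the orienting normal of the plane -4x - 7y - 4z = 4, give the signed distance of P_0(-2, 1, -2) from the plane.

n·P_0 − 4 = 5.
|n| = 9, so the signed distance is 5/9.

5/9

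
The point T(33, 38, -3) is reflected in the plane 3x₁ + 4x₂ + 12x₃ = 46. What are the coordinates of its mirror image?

With n = (3, 4, 12), the signed offset is (n·T − 46)/|n|² = 169/169 = 1.
T' = T − 2t·n = (33, 38, -3) − 2·(3, 4, 12) = (27, 30, -27).

(27, 30, -27)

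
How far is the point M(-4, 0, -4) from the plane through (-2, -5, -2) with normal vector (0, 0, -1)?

The plane has equation n·(r − (-2, -5, -2)) = 0, i.e. n·r = 2.
n = (0, 0, -1); n·P − 2 = 2; |n| = 1; distance = 2/1 = 2.

2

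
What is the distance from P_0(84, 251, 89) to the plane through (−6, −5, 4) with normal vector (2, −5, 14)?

The plane has equation n·(r − (−6, −5, 4)) = 0, i.e. n·r = 69.
Then n·(84, 251, 89) − 69 = 90.
|n| = √(4 + 25 + 196) = 15, so the distance is |90|/15 = 6.

6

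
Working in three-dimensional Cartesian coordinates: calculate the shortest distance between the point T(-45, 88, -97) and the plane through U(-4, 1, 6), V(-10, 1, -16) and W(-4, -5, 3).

UV = (-6, 0, -22) and UW = (0, -6, -3), so a normal is n = UV × UW = (-132, -18, 36).
Then n·(-45, 88, -97) - 726 = 138.
|n| = √(17424 + 324 + 1296) = 138, so the distance is |138|/138 = 1.

1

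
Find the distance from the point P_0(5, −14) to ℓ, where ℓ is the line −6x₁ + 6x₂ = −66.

4√2

d = |(-6)·5 + 6·(-14) − (-66)| / √(36 + 36) = |-48|/(6√2) = 4√2.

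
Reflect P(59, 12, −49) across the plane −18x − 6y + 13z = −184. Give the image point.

(-49, -24, 29)

n = (−18, −6, 13), |n|² = 529, n·P − (-184) = -1587, so t = -1587/529 = -3.
Foot F = P − (-3)·n = (5, −6, −10); the reflection is 2F − P = (−49, −24, 29).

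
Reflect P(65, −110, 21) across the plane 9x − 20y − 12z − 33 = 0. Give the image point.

With n = (9, −20, −12), the signed offset is (n·P − 33)/|n|² = 2500/625 = 4.
P' = P − 2t·n = (65, −110, 21) − 8·(9, −20, −12) = (−7, 50, 117).

(-7, 50, 117)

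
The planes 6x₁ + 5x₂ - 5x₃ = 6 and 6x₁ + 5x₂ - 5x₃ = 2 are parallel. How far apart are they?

Both planes have normal n = (6, 5, -5), |n| = √86. Any point on the first plane is at distance |2 − 6|/|n| = 4/√86 from the second.

2√86/43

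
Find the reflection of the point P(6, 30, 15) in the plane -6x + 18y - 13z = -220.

With n = (-6, 18, -13), the signed offset is (n·P − (-220))/|n|² = 529/529 = 1.
P' = P − 2t·n = (6, 30, 15) − 2·(-6, 18, -13) = (18, -6, 41).

(18, -6, 41)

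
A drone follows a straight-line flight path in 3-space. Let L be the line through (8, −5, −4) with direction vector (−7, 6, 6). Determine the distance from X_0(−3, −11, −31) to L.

Direction vector d = (−7, 6, 6).
AP = (−11, −6, −27), and AP × d = (126, 255, −108).
|AP × d|² = 92565 and |d|² = 121, so the distance is √(92565/121) = √765 = 3√85.

3√85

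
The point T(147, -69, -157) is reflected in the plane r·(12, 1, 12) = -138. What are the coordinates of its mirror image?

n = (12, 1, 12), |n|² = 289, n·T − (-138) = -51, so t = -51/289 = -3/17.
Foot F = T − (-3/17)·n = (2535/17, -1170/17, -2633/17); the reflection is 2F − T = (2571/17, -1167/17, -2597/17).

(2571/17, -1167/17, -2597/17)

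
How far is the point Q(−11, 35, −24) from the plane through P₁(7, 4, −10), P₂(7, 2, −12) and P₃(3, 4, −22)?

9√11/11

P₁P₂ = (0, −2, −2) and P₁P₃ = (−4, 0, −12), so a normal is n = P₁P₂ × P₁P₃ = (24, 8, −8).
n = (24, 8, −8); n·P − 280 = -72; |n| = 8√11; distance = 72/(8√11) = 9√11/11.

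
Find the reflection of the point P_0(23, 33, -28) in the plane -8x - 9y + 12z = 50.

(-25, -21, 44)

n = (-8, -9, 12), |n|² = 289, n·P_0 − 50 = -867, so t = -867/289 = -3.
Foot F = P_0 − (-3)·n = (-1, 6, 8); the reflection is 2F − P_0 = (-25, -21, 44).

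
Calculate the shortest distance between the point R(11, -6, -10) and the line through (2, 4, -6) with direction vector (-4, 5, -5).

Direction vector d = (-4, 5, -5).
AP = (9, -10, -4); AP·d = -66, |AP|² = 197, |d|² = 66.
distance² = |AP|² − (AP·d)²/|d|² = 197 − 4356/66 = 131, so the distance is √131.

√131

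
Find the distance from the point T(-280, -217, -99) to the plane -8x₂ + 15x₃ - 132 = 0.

n = (0, -8, 15); n·P − 132 = 119; |n| = 17; distance = 119/17 = 7.

7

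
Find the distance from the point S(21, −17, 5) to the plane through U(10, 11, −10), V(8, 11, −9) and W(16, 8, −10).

5

UV = (−2, 0, 1) and UW = (6, −3, 0), so a normal is n = UV × UW = (3, 6, 6).
d = |3·21 + 6·(-17) + 6·5 − 36| / √(9 + 36 + 36) = |-45| / 9 = 5.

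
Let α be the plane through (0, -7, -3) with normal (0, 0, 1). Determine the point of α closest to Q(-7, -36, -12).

(-7, -36, -3)

n = (0, 0, 1), |n|² = 1, and n·Q − (-3) = -9.
t = -9/1 = -9, so the foot is Q − t·n = (-7, -36, -12) − (-9)·(0, 0, 1) = (-7, -36, -3).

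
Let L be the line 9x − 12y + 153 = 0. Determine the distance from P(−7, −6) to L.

54/5

d = |9·(-7) + (-12)·(-6) − (-153)| / √(81 + 144) = |162|/15 = 54/5.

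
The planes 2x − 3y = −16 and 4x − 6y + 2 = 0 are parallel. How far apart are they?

15/√13

Divide the second equation by 2 to match normals: 2x − 3y = -1.
Both planes have normal n = (2, −3, 0), |n| = √13. Any point on the first plane is at distance |(-1) − (-16)|/|n| = 15/√13 from the second.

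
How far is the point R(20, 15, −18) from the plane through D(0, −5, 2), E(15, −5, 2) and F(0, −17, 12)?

DE = (15, 0, 0) and DF = (0, −12, 10), so a normal is n = DE × DF = (0, −150, −180).
Then n·(20, 15, −18) − 390 = 600.
|n| = √(0 + 22500 + 32400) = 30√61, so the distance is |600|/(30√61) = 20√61/61.

20/√61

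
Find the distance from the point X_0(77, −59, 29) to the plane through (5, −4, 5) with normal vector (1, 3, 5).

27/√35

The plane has equation n·(r − (5, −4, 5)) = 0, i.e. n·r = 18.
Then n·(77, −59, 29) − 18 = 27.
|n| = √(1 + 9 + 25) = √35, so the distance is |27|/√35 = 27√35/35.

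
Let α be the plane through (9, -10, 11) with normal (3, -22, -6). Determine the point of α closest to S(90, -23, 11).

n = (3, -22, -6), |n|² = 529, and n·S − 181 = 529.
t = 529/529 = 1, so the foot is S − t·n = (90, -23, 11) − 1·(3, -22, -6) = (87, -1, 17).

(87, -1, 17)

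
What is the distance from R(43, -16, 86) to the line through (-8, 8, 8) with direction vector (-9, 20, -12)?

6√101

Direction vector d = (-9, 20, -12).
AP = (51, -24, 78), and AP × d = (-1272, -90, 804).
|AP × d|² = 2272500 and |d|² = 625, so the distance is √(2272500/625) = √3636 = 6√101.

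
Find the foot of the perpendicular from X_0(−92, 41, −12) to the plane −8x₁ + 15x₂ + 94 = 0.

n = (−8, 15, 0), |n|² = 289, and n·X_0 − (-94) = 1445.
t = 1445/289 = 5, so the foot is X_0 − t·n = (−92, 41, −12) − 5·(−8, 15, 0) = (−52, −34, −12).

(-52, -34, -12)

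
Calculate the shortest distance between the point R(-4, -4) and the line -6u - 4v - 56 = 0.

8/√13

d = |(-6)·(-4) + (-4)·(-4) − 56| / √(36 + 16) = |-16|/(2√13) = 8√13/13.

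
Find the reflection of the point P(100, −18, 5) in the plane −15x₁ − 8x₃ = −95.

(-50, -18, -75)

With n = (−15, 0, −8), the signed offset is (n·P − (-95))/|n|² = -1445/289 = -5.
P' = P − 2t·n = (100, −18, 5) − (-10)·(−15, 0, −8) = (−50, −18, −75).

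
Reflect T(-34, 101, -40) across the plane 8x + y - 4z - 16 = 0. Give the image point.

With n = (8, 1, -4), the signed offset is (n·T − 16)/|n|² = -27/81 = -1/3.
T' = T − 2t·n = (-34, 101, -40) − (-2/3)·(8, 1, -4) = (-86/3, 305/3, -128/3).

(-86/3, 305/3, -128/3)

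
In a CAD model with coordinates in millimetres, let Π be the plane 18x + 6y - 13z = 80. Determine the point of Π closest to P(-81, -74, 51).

(9, -44, -14)

n = (18, 6, -13), |n|² = 529, and n·P − 80 = -2645.
t = -2645/529 = -5, so the foot is P − t·n = (-81, -74, 51) − (-5)·(18, 6, -13) = (9, -44, -14).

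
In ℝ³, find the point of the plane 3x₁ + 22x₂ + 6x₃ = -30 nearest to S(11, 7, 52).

n = (3, 22, 6), |n|² = 529, and n·S − (-30) = 529.
t = 529/529 = 1, so the foot is S − t·n = (11, 7, 52) − 1·(3, 22, 6) = (8, -15, 46).

(8, -15, 46)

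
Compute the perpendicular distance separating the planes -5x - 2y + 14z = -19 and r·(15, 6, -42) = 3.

6/5

Divide the second equation by -3 to match normals: -5x - 2y + 14z = -1.
With common normal n = (-5, -2, 14) (|n| = 15), the distance is |(-19) − (-1)|/|n| = 18/15 = 6/5.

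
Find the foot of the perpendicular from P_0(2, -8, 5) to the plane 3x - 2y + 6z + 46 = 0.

The perpendicular from P_0 has direction n = (3, -2, 6): r = (2, -8, 5) + t(3, -2, 6).
Substitute into the plane: n·(P_0 + tn) = -46 gives 52 + 49t = -46, so t = -2.
Foot = (2, -8, 5) + (-2)·(3, -2, 6) = (-4, -4, -7).

(-4, -4, -7)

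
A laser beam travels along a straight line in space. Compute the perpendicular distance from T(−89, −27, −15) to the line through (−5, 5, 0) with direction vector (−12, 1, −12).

Direction vector d = (−12, 1, −12).
AP = (−84, −32, −15), and AP × d = (399, −828, −468).
|AP × d|² = 1063809 and |d|² = 289, so the distance is √(1063809/289) = √3681 = 3√409.

3√409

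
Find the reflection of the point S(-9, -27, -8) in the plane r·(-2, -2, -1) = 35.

(11, -7, 2)

n = (-2, -2, -1), |n|² = 9, n·S − 35 = 45, so t = 45/9 = 5.
Foot F = S − 5·n = (1, -17, -3); the reflection is 2F − S = (11, -7, 2).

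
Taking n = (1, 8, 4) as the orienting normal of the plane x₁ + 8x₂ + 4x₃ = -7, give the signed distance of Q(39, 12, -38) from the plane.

-10/9

n·Q − (-7) = -10.
|n| = 9, so the signed distance is -10/9.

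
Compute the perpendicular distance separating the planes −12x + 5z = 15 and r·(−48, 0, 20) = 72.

Divide the second equation by 4 to match normals: −12x + 5z = 18.
Both planes have normal n = (−12, 0, 5), |n| = 13. Any point on the first plane is at distance |18 − 15|/|n| = 3/13 from the second.

3/13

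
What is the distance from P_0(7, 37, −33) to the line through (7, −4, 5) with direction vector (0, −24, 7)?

Direction vector d = (0, −24, 7).
AP = (0, 41, −38); AP·d = -1250, |AP|² = 3125, |d|² = 625.
distance² = |AP|² − (AP·d)²/|d|² = 3125 − 1562500/625 = 625, so the distance is 25.

25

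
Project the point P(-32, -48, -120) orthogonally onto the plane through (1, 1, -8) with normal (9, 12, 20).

n = (9, 12, 20), |n|² = 625, and n·P − (-139) = -3125.
t = -3125/625 = -5, so the foot is P − t·n = (-32, -48, -120) − (-5)·(9, 12, 20) = (13, 12, -20).

(13, 12, -20)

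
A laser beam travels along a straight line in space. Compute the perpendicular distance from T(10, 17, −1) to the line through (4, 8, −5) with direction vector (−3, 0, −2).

9

Direction vector d = (−3, 0, −2).
AP = (6, 9, 4); AP·d = -26, |AP|² = 133, |d|² = 13.
distance² = |AP|² − (AP·d)²/|d|² = 133 − 676/13 = 81, so the distance is 9.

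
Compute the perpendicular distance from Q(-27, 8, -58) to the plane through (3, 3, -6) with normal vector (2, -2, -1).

6

The plane has equation n·(r − (3, 3, -6)) = 0, i.e. n·r = 6.
Then n·(-27, 8, -58) - 6 = -18.
|n| = √(4 + 4 + 1) = 3, so the distance is |-18|/3 = 6.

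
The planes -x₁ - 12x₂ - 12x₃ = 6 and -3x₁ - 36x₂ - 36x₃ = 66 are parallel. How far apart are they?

Divide the second equation by 3 to match normals: -x₁ - 12x₂ - 12x₃ = 22.
With common normal n = (-1, -12, -12) (|n| = 17), the distance is |6 − 22|/|n| = 16/17.

16/17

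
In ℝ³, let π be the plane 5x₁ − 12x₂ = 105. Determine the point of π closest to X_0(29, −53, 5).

(9, -5, 5)

The perpendicular from X_0 has direction n = (5, −12, 0): r = (29, −53, 5) + t(5, −12, 0).
Substitute into the plane: n·(X_0 + tn) = 105 gives 781 + 169t = 105, so t = -4.
Foot = (29, −53, 5) + (-4)·(5, −12, 0) = (9, −5, 5).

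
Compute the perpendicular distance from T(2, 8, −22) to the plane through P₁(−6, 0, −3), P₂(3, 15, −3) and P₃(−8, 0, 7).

P₁P₂ = (9, 15, 0) and P₁P₃ = (−2, 0, 10), so a normal is n = P₁P₂ × P₁P₃ = (150, −90, 30).
n = (150, −90, 30); n·P − (-990) = -90; |n| = 30√35; distance = 90/(30√35) = 3/√35.

3√35/35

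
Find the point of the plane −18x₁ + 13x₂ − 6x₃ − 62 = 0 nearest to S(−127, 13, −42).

n = (−18, 13, −6), |n|² = 529, and n·S − 62 = 2645.
t = 2645/529 = 5, so the foot is S − t·n = (−127, 13, −42) − 5·(−18, 13, −6) = (−37, −52, −12).

(-37, -52, -12)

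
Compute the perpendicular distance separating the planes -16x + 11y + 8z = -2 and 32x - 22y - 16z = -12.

Divide the second equation by -2 to match normals: -16x + 11y + 8z = 6.
With common normal n = (-16, 11, 8) (|n| = 21), the distance is |(-2) − 6|/|n| = 8/21.

8/21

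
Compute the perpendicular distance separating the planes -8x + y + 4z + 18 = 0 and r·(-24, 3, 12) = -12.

14/9

Divide the second equation by 3 to match normals: -8x + y + 4z = -4.
Both planes have normal n = (-8, 1, 4), |n| = 9. Any point on the first plane is at distance |(-4) − (-18)|/|n| = 14/9 from the second.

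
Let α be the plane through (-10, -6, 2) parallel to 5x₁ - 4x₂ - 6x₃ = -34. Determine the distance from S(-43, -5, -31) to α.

Parallel planes share the normal n = (5, -4, -6); since (-10, -6, 2) lies on the plane, its equation is 5x₁ - 4x₂ - 6x₃ = -38.
Then n·(-43, -5, -31) - (-38) = 29.
|n| = √(25 + 16 + 36) = √77, so the distance is |29|/√77 = 29/√77.

29√77/77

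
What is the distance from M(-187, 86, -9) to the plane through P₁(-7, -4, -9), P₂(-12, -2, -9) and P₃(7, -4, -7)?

6

P₁P₂ = (-5, 2, 0) and P₁P₃ = (14, 0, 2), so a normal is n = P₁P₂ × P₁P₃ = (4, 10, -28).
Then n·(-187, 86, -9) - 184 = 180.
|n| = √(16 + 100 + 784) = 30, so the distance is |180|/30 = 6.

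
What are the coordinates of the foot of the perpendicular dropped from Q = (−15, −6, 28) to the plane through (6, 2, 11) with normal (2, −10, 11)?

(-17, 4, 17)

The perpendicular from Q has direction n = (2, −10, 11): r = (−15, −6, 28) + λ(2, −10, 11).
Substitute into the plane: n·(Q + λn) = 113 gives 338 + 225λ = 113, so λ = -1.
Foot = (−15, −6, 28) + (-1)·(2, −10, 11) = (−17, 4, 17).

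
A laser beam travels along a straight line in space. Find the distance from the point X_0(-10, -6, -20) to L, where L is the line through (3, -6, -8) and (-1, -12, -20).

A direction vector is d = (-4, -6, -12).
AP = (-13, 0, -12); AP·d = 196, |AP|² = 313, |d|² = 196.
distance² = |AP|² − (AP·d)²/|d|² = 313 − 38416/196 = 117, so the distance is 3√13.

3√13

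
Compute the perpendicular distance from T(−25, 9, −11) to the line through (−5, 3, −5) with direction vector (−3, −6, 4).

2√118

Direction vector d = (−3, −6, 4).
AP = (−20, 6, −6); AP·d = 0, |AP|² = 472, |d|² = 61.
distance² = |AP|² − (AP·d)²/|d|² = 472 − 0/61 = 472, so the distance is 2√118.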